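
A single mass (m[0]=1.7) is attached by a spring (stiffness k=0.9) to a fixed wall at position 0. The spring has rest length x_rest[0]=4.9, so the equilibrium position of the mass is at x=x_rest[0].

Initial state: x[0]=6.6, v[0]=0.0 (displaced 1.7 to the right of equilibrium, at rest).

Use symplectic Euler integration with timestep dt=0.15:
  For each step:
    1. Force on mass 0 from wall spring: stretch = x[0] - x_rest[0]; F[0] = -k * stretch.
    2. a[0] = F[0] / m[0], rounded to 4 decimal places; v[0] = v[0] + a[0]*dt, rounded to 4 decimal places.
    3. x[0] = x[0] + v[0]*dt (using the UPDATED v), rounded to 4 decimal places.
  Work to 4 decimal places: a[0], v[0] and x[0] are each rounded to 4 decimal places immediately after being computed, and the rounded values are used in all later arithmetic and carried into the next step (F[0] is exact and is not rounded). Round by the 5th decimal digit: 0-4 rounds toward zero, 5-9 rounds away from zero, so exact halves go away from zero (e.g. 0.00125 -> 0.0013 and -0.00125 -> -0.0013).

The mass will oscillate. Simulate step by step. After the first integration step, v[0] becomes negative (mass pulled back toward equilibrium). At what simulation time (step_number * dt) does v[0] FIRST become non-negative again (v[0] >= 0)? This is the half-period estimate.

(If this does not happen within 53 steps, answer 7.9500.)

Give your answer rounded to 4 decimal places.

Answer: 4.3500

Derivation:
Step 0: x=[6.6000] v=[0.0000]
Step 1: x=[6.5798] v=[-0.1350]
Step 2: x=[6.5395] v=[-0.2684]
Step 3: x=[6.4797] v=[-0.3986]
Step 4: x=[6.4011] v=[-0.5240]
Step 5: x=[6.3046] v=[-0.6432]
Step 6: x=[6.1914] v=[-0.7547]
Step 7: x=[6.0628] v=[-0.8573]
Step 8: x=[5.9204] v=[-0.9496]
Step 9: x=[5.7658] v=[-1.0306]
Step 10: x=[5.6009] v=[-1.0994]
Step 11: x=[5.4276] v=[-1.1551]
Step 12: x=[5.2481] v=[-1.1970]
Step 13: x=[5.0644] v=[-1.2246]
Step 14: x=[4.8787] v=[-1.2377]
Step 15: x=[4.6933] v=[-1.2360]
Step 16: x=[4.5104] v=[-1.2196]
Step 17: x=[4.3321] v=[-1.1887]
Step 18: x=[4.1606] v=[-1.1436]
Step 19: x=[3.9979] v=[-1.0849]
Step 20: x=[3.8459] v=[-1.0133]
Step 21: x=[3.7065] v=[-0.9296]
Step 22: x=[3.5813] v=[-0.8348]
Step 23: x=[3.4718] v=[-0.7301]
Step 24: x=[3.3793] v=[-0.6167]
Step 25: x=[3.3049] v=[-0.4959]
Step 26: x=[3.2495] v=[-0.3692]
Step 27: x=[3.2138] v=[-0.2381]
Step 28: x=[3.1982] v=[-0.1042]
Step 29: x=[3.2029] v=[0.0310]
First v>=0 after going negative at step 29, time=4.3500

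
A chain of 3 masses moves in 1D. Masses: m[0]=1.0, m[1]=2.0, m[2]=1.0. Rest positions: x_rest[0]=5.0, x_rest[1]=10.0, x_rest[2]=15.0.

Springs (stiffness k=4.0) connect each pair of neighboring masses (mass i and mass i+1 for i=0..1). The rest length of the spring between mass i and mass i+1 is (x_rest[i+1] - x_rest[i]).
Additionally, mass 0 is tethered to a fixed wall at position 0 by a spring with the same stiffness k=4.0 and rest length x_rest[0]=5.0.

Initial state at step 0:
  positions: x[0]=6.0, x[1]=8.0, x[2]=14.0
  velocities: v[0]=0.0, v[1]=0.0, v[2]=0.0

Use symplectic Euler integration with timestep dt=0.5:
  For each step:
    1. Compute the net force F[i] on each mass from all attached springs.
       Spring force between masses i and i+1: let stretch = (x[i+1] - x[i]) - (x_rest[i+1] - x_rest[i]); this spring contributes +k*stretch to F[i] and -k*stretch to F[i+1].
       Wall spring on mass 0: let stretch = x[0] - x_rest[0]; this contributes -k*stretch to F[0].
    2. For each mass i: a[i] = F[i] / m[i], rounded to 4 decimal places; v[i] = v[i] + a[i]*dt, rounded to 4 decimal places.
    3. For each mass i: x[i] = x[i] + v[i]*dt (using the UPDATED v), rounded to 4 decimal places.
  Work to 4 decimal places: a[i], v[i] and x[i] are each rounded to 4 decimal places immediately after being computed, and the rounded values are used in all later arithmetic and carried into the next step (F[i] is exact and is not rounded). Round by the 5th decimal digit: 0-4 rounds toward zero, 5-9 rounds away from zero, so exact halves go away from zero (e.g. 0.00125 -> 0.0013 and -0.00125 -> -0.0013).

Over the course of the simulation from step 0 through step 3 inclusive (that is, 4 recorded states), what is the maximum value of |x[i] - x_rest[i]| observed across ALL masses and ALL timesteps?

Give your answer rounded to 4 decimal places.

Answer: 3.0000

Derivation:
Step 0: x=[6.0000 8.0000 14.0000] v=[0.0000 0.0000 0.0000]
Step 1: x=[2.0000 10.0000 13.0000] v=[-8.0000 4.0000 -2.0000]
Step 2: x=[4.0000 9.5000 14.0000] v=[4.0000 -1.0000 2.0000]
Step 3: x=[7.5000 8.5000 15.5000] v=[7.0000 -2.0000 3.0000]
Max displacement = 3.0000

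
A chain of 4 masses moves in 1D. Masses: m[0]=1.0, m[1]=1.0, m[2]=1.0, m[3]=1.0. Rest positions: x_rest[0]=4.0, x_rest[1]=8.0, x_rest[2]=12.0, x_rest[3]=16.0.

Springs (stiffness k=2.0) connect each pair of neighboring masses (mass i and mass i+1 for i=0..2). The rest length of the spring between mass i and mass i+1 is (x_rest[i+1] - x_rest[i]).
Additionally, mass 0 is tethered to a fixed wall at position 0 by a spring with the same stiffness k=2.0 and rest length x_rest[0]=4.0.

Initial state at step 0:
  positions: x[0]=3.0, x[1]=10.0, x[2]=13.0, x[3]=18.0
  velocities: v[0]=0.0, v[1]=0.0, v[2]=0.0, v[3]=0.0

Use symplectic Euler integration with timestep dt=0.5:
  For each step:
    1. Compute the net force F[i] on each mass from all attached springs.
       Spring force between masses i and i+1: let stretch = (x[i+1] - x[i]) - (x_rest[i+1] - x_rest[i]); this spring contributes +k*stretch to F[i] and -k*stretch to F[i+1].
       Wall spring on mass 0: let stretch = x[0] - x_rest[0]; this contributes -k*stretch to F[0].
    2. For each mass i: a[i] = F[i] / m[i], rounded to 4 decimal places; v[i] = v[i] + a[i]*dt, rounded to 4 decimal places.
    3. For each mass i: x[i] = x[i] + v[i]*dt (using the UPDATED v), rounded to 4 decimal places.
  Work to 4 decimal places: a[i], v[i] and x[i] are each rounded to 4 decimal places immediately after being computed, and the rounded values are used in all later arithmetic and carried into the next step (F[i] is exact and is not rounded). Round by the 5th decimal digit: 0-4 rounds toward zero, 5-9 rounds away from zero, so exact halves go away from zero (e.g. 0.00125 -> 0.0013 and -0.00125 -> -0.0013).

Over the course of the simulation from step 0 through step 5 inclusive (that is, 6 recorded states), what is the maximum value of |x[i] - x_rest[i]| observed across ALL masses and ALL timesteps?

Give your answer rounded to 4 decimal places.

Answer: 2.3125

Derivation:
Step 0: x=[3.0000 10.0000 13.0000 18.0000] v=[0.0000 0.0000 0.0000 0.0000]
Step 1: x=[5.0000 8.0000 14.0000 17.5000] v=[4.0000 -4.0000 2.0000 -1.0000]
Step 2: x=[6.0000 7.5000 13.7500 17.2500] v=[2.0000 -1.0000 -0.5000 -0.5000]
Step 3: x=[4.7500 9.3750 12.1250 17.2500] v=[-2.5000 3.7500 -3.2500 0.0000]
Step 4: x=[3.4375 10.3125 11.6875 16.6875] v=[-2.6250 1.8750 -0.8750 -1.1250]
Step 5: x=[3.8438 8.5000 13.0625 15.6250] v=[0.8125 -3.6250 2.7500 -2.1250]
Max displacement = 2.3125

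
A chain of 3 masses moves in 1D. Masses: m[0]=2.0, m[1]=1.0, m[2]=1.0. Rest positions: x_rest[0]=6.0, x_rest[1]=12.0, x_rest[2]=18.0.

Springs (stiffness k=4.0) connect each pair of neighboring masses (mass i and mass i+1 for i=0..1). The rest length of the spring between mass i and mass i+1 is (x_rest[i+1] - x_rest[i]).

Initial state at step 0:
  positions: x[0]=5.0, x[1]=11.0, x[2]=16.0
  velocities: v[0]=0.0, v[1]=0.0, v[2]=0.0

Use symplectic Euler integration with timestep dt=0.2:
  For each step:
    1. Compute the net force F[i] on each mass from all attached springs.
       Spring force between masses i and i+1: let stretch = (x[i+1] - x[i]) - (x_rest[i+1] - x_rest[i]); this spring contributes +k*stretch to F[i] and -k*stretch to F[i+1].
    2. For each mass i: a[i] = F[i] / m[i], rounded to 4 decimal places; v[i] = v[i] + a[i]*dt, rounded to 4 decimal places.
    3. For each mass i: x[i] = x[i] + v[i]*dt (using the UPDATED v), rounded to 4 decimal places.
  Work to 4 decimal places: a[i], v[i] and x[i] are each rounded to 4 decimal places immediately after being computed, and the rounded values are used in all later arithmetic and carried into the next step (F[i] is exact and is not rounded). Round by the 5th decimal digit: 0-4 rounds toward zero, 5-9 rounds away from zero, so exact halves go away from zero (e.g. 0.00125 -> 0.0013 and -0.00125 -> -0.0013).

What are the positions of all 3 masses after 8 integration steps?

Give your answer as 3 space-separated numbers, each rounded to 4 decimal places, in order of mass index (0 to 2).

Step 0: x=[5.0000 11.0000 16.0000] v=[0.0000 0.0000 0.0000]
Step 1: x=[5.0000 10.8400 16.1600] v=[0.0000 -0.8000 0.8000]
Step 2: x=[4.9872 10.5968 16.4288] v=[-0.0640 -1.2160 1.3440]
Step 3: x=[4.9432 10.3892 16.7245] v=[-0.2202 -1.0381 1.4784]
Step 4: x=[4.8548 10.3239 16.9665] v=[-0.4418 -0.3267 1.2102]
Step 5: x=[4.7240 10.4463 17.1057] v=[-0.6542 0.6121 0.6961]
Step 6: x=[4.5709 10.7187 17.1394] v=[-0.7653 1.3618 0.1686]
Step 7: x=[4.4297 11.0347 17.1058] v=[-0.7062 1.5801 -0.1680]
Step 8: x=[4.3369 11.2653 17.0608] v=[-0.4642 1.1530 -0.2249]

Answer: 4.3369 11.2653 17.0608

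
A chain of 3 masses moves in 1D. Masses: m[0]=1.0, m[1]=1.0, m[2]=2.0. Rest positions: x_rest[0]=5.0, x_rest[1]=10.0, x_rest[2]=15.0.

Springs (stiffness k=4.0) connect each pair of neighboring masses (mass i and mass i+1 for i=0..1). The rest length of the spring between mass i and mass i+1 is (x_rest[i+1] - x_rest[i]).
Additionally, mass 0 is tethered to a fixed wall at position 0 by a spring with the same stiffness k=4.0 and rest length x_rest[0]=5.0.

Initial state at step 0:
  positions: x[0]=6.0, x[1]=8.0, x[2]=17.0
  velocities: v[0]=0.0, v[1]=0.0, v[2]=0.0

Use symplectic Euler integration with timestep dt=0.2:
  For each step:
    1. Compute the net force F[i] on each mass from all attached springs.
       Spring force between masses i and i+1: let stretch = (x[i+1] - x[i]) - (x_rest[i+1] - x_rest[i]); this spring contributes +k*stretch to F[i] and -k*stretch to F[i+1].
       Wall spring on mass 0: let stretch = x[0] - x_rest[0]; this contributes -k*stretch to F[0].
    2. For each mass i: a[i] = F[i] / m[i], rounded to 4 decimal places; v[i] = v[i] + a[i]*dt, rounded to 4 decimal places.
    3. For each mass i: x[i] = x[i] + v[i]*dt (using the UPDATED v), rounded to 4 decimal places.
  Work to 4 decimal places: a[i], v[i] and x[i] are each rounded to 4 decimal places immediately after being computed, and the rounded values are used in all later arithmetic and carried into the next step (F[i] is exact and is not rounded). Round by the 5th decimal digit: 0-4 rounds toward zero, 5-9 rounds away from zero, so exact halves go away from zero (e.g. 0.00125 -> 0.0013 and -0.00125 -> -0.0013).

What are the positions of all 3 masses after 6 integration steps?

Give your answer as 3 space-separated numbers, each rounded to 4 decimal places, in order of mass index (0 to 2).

Step 0: x=[6.0000 8.0000 17.0000] v=[0.0000 0.0000 0.0000]
Step 1: x=[5.3600 9.1200 16.6800] v=[-3.2000 5.6000 -1.6000]
Step 2: x=[4.4640 10.8480 16.1552] v=[-4.4800 8.6400 -2.6240]
Step 3: x=[3.8752 12.4037 15.6058] v=[-2.9440 7.7786 -2.7469]
Step 4: x=[4.0309 13.1072 15.2003] v=[0.7786 3.5175 -2.0277]
Step 5: x=[4.9939 12.6934 15.0273] v=[4.8149 -2.0691 -0.8649]
Step 6: x=[6.3898 11.4211 15.0676] v=[6.9794 -6.3616 0.2015]

Answer: 6.3898 11.4211 15.0676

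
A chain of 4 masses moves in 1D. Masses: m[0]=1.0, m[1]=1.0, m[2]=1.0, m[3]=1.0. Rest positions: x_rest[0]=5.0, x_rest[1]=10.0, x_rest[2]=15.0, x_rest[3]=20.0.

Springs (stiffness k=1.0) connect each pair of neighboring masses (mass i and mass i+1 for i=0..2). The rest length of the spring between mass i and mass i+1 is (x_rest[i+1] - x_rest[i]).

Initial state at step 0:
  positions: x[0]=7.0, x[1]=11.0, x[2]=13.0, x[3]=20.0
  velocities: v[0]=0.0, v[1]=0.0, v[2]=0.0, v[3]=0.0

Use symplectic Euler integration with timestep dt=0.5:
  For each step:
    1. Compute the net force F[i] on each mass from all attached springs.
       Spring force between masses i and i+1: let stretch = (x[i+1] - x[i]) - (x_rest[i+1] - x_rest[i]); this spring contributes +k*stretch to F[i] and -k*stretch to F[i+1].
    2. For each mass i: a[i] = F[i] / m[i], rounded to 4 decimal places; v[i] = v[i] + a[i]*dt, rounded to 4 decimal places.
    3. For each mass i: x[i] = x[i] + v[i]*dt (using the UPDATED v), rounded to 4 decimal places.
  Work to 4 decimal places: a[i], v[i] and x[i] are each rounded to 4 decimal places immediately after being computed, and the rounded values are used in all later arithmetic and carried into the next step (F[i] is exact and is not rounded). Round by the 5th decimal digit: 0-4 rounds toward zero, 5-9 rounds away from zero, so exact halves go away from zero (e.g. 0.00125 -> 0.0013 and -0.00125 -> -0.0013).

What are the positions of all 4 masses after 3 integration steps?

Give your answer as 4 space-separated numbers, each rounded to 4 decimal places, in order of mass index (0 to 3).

Step 0: x=[7.0000 11.0000 13.0000 20.0000] v=[0.0000 0.0000 0.0000 0.0000]
Step 1: x=[6.7500 10.5000 14.2500 19.5000] v=[-0.5000 -1.0000 2.5000 -1.0000]
Step 2: x=[6.1875 10.0000 15.8750 18.9375] v=[-1.1250 -1.0000 3.2500 -1.1250]
Step 3: x=[5.3281 10.0157 16.7969 18.8594] v=[-1.7188 0.0313 1.8438 -0.1563]

Answer: 5.3281 10.0157 16.7969 18.8594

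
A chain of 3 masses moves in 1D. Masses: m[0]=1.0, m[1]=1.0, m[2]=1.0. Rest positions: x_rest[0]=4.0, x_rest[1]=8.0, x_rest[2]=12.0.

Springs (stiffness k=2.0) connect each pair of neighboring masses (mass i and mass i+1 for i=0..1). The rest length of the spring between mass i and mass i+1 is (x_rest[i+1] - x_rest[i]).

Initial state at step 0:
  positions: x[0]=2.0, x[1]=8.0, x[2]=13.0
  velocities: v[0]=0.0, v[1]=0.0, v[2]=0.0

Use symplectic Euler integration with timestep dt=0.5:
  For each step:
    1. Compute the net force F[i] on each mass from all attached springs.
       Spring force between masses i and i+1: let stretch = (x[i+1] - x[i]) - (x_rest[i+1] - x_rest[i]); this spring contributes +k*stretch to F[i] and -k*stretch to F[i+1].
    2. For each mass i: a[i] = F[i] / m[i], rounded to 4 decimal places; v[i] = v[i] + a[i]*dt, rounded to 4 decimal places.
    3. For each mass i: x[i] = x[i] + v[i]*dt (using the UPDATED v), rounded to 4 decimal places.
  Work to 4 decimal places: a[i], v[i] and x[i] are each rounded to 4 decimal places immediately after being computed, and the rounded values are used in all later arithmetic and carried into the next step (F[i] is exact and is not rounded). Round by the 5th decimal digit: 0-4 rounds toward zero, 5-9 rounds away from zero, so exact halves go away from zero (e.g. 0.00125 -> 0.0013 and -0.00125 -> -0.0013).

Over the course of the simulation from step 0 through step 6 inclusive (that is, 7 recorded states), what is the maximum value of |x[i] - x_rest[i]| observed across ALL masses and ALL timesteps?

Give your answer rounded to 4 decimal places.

Answer: 2.1250

Derivation:
Step 0: x=[2.0000 8.0000 13.0000] v=[0.0000 0.0000 0.0000]
Step 1: x=[3.0000 7.5000 12.5000] v=[2.0000 -1.0000 -1.0000]
Step 2: x=[4.2500 7.2500 11.5000] v=[2.5000 -0.5000 -2.0000]
Step 3: x=[5.0000 7.6250 10.3750] v=[1.5000 0.7500 -2.2500]
Step 4: x=[5.0625 8.0625 9.8750] v=[0.1250 0.8750 -1.0000]
Step 5: x=[4.6250 7.9063 10.4688] v=[-0.8750 -0.3125 1.1875]
Step 6: x=[3.8282 7.3907 11.7813] v=[-1.5937 -1.0313 2.6250]
Max displacement = 2.1250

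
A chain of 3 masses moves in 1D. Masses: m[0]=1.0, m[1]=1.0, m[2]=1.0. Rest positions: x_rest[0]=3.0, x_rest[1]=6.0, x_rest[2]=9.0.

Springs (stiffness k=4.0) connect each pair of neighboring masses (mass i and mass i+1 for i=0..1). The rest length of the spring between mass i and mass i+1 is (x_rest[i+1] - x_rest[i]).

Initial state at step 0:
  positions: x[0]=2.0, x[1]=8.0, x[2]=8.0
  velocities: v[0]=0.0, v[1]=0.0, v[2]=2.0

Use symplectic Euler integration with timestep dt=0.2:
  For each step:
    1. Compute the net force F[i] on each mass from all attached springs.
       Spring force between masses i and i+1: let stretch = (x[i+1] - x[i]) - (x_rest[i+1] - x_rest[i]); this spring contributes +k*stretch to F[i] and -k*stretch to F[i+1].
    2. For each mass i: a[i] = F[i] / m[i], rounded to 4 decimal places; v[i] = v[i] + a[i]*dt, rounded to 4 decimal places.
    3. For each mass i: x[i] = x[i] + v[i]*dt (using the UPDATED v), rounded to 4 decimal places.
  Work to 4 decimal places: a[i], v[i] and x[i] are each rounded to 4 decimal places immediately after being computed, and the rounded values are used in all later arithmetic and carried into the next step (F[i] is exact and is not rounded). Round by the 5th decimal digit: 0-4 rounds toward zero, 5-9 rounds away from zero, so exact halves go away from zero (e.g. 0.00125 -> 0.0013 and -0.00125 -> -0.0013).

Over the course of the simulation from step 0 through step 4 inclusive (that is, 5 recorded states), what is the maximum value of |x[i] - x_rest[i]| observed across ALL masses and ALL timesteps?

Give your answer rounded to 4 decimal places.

Step 0: x=[2.0000 8.0000 8.0000] v=[0.0000 0.0000 2.0000]
Step 1: x=[2.4800 7.0400 8.8800] v=[2.4000 -4.8000 4.4000]
Step 2: x=[3.2096 5.6448 9.9456] v=[3.6480 -6.9760 5.3280]
Step 3: x=[3.8488 4.5481 10.8031] v=[3.1962 -5.4835 4.2874]
Step 4: x=[4.1199 4.3403 11.1398] v=[1.3556 -1.0389 1.6834]
Max displacement = 2.1398

Answer: 2.1398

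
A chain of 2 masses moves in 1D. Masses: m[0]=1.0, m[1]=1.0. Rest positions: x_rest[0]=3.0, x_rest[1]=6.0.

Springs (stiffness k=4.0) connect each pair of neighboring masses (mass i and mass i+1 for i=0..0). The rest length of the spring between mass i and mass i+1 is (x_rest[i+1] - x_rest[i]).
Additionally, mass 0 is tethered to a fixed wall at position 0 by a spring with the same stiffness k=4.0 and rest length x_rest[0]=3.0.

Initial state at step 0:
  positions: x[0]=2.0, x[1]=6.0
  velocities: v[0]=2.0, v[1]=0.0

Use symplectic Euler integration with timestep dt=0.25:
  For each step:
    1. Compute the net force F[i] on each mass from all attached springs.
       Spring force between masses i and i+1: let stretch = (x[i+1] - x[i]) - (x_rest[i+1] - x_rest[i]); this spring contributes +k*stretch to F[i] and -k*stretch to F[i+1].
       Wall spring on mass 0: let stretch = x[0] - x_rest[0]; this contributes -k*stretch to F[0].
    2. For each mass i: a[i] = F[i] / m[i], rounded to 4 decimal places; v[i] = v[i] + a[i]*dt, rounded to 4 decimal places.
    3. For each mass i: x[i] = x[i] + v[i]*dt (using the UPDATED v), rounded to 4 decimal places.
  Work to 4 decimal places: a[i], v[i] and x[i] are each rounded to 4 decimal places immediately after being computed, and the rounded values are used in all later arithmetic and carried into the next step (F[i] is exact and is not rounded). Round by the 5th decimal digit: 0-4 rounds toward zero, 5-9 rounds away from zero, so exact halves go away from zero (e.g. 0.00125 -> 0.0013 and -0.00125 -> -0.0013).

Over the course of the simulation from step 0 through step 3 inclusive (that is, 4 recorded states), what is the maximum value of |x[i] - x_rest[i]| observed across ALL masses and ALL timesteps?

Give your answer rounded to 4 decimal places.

Answer: 1.2969

Derivation:
Step 0: x=[2.0000 6.0000] v=[2.0000 0.0000]
Step 1: x=[3.0000 5.7500] v=[4.0000 -1.0000]
Step 2: x=[3.9375 5.5625] v=[3.7500 -0.7500]
Step 3: x=[4.2969 5.7188] v=[1.4375 0.6250]
Max displacement = 1.2969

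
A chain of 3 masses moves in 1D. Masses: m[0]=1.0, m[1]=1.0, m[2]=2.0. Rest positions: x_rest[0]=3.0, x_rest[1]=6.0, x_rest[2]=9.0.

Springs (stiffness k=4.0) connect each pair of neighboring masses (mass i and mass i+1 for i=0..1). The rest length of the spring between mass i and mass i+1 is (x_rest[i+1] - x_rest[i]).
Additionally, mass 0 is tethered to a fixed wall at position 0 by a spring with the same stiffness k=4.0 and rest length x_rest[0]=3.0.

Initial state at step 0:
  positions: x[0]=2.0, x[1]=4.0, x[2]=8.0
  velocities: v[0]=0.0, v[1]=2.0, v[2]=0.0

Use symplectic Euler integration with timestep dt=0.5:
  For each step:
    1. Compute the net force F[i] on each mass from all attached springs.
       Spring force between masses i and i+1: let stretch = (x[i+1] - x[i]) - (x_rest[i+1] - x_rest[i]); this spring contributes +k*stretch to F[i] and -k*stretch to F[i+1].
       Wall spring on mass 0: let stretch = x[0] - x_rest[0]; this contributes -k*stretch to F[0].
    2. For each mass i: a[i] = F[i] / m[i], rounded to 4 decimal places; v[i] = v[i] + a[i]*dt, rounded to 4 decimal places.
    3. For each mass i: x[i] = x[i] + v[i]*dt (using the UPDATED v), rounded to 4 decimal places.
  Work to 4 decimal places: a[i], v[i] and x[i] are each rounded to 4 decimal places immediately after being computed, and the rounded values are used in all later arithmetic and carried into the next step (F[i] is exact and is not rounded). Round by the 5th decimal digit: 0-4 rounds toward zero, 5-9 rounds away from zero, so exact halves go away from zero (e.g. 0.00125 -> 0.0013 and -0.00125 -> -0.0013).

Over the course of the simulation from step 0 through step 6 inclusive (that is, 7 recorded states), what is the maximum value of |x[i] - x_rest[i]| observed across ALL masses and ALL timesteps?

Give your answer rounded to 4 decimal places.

Step 0: x=[2.0000 4.0000 8.0000] v=[0.0000 2.0000 0.0000]
Step 1: x=[2.0000 7.0000 7.5000] v=[0.0000 6.0000 -1.0000]
Step 2: x=[5.0000 5.5000 8.2500] v=[6.0000 -3.0000 1.5000]
Step 3: x=[3.5000 6.2500 9.1250] v=[-3.0000 1.5000 1.7500]
Step 4: x=[1.2500 7.1250 10.0625] v=[-4.5000 1.7500 1.8750]
Step 5: x=[3.6250 5.0625 11.0313] v=[4.7500 -4.1250 1.9375]
Step 6: x=[3.8125 7.5313 10.5157] v=[0.3750 4.9376 -1.0313]
Max displacement = 2.0313

Answer: 2.0313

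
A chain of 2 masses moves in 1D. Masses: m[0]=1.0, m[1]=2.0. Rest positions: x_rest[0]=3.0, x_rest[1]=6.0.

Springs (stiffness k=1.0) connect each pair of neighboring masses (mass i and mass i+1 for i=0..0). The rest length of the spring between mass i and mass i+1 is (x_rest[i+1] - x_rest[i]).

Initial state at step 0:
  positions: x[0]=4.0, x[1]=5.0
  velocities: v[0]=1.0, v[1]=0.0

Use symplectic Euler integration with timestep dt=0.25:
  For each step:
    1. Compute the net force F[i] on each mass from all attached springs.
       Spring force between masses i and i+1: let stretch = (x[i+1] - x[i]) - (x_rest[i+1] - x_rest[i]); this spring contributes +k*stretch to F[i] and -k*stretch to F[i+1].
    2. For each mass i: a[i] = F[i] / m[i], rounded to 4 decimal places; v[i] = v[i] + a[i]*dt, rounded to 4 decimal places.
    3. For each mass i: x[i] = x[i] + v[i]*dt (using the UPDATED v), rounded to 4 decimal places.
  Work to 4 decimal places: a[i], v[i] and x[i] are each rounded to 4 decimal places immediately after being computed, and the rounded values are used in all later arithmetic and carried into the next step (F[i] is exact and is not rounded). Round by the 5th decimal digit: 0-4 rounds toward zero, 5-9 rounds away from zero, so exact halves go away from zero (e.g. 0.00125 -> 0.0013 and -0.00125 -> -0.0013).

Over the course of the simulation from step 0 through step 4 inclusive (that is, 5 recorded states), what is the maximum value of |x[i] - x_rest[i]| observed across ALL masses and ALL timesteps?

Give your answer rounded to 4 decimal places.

Step 0: x=[4.0000 5.0000] v=[1.0000 0.0000]
Step 1: x=[4.1250 5.0625] v=[0.5000 0.2500]
Step 2: x=[4.1211 5.1895] v=[-0.0156 0.5078]
Step 3: x=[3.9965 5.3768] v=[-0.4985 0.7493]
Step 4: x=[3.7707 5.6148] v=[-0.9034 0.9518]
Max displacement = 1.1250

Answer: 1.1250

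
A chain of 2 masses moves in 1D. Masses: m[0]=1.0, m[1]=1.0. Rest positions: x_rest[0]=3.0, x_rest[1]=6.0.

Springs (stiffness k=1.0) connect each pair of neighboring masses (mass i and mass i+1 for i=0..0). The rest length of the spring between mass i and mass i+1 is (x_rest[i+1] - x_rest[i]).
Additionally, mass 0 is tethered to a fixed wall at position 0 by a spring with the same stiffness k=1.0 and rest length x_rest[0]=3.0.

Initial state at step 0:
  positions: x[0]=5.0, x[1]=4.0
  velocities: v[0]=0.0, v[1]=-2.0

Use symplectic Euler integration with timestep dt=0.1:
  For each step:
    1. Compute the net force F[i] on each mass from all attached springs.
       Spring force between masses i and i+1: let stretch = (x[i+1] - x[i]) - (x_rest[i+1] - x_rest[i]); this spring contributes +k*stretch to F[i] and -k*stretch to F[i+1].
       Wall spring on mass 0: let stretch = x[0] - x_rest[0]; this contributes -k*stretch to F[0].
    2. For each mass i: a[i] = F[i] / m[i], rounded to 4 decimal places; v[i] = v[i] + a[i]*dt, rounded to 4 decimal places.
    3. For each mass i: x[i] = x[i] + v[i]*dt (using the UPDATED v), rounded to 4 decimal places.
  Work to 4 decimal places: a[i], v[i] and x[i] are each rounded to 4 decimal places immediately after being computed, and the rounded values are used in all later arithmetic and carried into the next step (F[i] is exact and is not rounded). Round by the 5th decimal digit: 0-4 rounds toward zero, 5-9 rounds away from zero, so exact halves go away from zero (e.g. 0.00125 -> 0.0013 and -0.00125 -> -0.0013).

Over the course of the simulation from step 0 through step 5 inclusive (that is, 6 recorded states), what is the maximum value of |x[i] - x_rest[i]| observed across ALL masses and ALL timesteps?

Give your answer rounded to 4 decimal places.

Step 0: x=[5.0000 4.0000] v=[0.0000 -2.0000]
Step 1: x=[4.9400 3.8400] v=[-0.6000 -1.6000]
Step 2: x=[4.8196 3.7210] v=[-1.2040 -1.1900]
Step 3: x=[4.6400 3.6430] v=[-1.7958 -0.7801]
Step 4: x=[4.4041 3.6050] v=[-2.3595 -0.3804]
Step 5: x=[4.1161 3.6050] v=[-2.8798 -0.0005]
Max displacement = 2.3950

Answer: 2.3950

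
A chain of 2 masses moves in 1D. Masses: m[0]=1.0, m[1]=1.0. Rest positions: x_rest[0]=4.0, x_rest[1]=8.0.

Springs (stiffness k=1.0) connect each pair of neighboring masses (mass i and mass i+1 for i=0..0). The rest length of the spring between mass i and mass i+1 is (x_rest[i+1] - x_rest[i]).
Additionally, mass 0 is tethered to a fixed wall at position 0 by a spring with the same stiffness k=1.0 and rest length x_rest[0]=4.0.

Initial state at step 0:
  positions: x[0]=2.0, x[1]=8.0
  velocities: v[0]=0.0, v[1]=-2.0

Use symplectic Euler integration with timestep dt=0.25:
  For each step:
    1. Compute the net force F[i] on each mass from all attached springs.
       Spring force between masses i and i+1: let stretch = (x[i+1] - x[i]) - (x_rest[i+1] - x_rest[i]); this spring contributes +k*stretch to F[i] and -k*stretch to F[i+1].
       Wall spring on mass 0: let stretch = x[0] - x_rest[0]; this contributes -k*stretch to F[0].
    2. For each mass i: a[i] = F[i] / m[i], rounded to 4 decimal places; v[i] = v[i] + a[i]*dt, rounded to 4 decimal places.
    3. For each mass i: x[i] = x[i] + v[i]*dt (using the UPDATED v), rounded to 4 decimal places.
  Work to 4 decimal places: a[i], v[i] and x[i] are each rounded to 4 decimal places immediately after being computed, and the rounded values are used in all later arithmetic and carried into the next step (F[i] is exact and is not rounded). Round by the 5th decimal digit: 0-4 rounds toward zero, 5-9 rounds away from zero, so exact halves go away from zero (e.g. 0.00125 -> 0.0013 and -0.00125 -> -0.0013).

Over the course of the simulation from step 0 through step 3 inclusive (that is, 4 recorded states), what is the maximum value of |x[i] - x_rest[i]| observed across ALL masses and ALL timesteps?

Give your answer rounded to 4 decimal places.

Answer: 2.0156

Derivation:
Step 0: x=[2.0000 8.0000] v=[0.0000 -2.0000]
Step 1: x=[2.2500 7.3750] v=[1.0000 -2.5000]
Step 2: x=[2.6797 6.6797] v=[1.7188 -2.7813]
Step 3: x=[3.1919 5.9844] v=[2.0489 -2.7813]
Max displacement = 2.0156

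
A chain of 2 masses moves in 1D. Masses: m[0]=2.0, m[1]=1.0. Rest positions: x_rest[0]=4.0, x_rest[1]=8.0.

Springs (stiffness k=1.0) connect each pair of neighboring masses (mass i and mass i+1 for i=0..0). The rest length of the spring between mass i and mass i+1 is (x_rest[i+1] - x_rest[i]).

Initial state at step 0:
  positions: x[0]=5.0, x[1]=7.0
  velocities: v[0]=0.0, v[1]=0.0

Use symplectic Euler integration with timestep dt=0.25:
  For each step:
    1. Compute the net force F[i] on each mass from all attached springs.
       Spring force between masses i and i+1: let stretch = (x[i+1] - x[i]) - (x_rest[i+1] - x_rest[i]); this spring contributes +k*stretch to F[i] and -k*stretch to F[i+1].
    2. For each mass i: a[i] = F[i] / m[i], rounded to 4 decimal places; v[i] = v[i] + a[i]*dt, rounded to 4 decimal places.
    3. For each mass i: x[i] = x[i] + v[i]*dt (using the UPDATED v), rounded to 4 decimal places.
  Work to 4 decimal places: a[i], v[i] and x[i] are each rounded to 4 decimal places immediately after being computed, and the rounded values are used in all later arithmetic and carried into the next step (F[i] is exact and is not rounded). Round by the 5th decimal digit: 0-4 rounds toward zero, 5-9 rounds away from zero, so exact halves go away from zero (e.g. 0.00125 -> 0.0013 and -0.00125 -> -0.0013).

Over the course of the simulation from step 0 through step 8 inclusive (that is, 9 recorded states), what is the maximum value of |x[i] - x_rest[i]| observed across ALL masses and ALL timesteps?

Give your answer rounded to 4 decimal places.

Answer: 1.4983

Derivation:
Step 0: x=[5.0000 7.0000] v=[0.0000 0.0000]
Step 1: x=[4.9375 7.1250] v=[-0.2500 0.5000]
Step 2: x=[4.8184 7.3633] v=[-0.4766 0.9531]
Step 3: x=[4.6538 7.6925] v=[-0.6585 1.3169]
Step 4: x=[4.4591 8.0818] v=[-0.7787 1.5572]
Step 5: x=[4.2526 8.4947] v=[-0.8259 1.6515]
Step 6: x=[4.0537 8.8925] v=[-0.7956 1.5910]
Step 7: x=[3.8810 9.2378] v=[-0.6908 1.3813]
Step 8: x=[3.7507 9.4983] v=[-0.5212 1.0421]
Max displacement = 1.4983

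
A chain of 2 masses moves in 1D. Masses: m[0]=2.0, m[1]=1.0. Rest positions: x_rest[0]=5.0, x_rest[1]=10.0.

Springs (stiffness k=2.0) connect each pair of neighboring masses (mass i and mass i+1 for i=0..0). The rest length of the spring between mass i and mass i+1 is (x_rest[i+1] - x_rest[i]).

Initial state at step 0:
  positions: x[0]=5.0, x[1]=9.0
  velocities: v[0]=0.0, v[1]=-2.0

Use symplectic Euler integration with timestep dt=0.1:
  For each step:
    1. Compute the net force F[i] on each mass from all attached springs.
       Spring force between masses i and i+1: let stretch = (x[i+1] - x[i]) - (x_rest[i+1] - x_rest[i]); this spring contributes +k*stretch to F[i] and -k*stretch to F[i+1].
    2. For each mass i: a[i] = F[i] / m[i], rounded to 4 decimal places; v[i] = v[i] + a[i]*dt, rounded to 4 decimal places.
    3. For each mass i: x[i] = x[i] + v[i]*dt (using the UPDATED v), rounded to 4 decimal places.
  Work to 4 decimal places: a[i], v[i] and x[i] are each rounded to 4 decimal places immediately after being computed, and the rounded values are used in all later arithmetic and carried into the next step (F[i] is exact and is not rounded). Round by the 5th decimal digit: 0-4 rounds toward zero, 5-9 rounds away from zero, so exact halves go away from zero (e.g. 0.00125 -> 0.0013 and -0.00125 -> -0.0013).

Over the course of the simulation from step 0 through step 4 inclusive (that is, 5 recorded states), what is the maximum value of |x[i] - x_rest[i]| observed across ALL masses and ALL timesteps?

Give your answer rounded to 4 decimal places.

Step 0: x=[5.0000 9.0000] v=[0.0000 -2.0000]
Step 1: x=[4.9900 8.8200] v=[-0.1000 -1.8000]
Step 2: x=[4.9683 8.6634] v=[-0.2170 -1.5660]
Step 3: x=[4.9336 8.5329] v=[-0.3475 -1.3050]
Step 4: x=[4.8848 8.4304] v=[-0.4876 -1.0249]
Max displacement = 1.5696

Answer: 1.5696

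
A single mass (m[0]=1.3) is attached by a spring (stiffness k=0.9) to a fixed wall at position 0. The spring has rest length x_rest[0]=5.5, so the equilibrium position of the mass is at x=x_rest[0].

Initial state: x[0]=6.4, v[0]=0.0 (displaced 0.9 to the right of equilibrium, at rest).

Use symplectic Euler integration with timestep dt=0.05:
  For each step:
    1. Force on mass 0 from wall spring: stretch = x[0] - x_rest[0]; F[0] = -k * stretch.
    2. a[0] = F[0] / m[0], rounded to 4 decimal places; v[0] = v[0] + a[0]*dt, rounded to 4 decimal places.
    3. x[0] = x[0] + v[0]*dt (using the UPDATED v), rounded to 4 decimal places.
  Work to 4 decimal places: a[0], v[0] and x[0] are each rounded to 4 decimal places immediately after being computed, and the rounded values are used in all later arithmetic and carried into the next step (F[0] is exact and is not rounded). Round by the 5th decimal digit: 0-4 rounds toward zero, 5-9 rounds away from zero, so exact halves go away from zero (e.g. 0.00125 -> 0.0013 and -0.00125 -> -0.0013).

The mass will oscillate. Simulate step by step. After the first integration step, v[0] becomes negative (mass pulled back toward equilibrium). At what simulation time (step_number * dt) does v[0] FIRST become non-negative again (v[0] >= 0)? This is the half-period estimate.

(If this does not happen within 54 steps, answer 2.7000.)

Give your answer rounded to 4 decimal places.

Step 0: x=[6.4000] v=[0.0000]
Step 1: x=[6.3984] v=[-0.0312]
Step 2: x=[6.3953] v=[-0.0623]
Step 3: x=[6.3906] v=[-0.0933]
Step 4: x=[6.3844] v=[-0.1241]
Step 5: x=[6.3767] v=[-0.1547]
Step 6: x=[6.3675] v=[-0.1850]
Step 7: x=[6.3568] v=[-0.2150]
Step 8: x=[6.3446] v=[-0.2447]
Step 9: x=[6.3309] v=[-0.2739]
Step 10: x=[6.3158] v=[-0.3027]
Step 11: x=[6.2993] v=[-0.3309]
Step 12: x=[6.2814] v=[-0.3586]
Step 13: x=[6.2621] v=[-0.3857]
Step 14: x=[6.2415] v=[-0.4121]
Step 15: x=[6.2196] v=[-0.4378]
Step 16: x=[6.1965] v=[-0.4627]
Step 17: x=[6.1722] v=[-0.4868]
Step 18: x=[6.1467] v=[-0.5101]
Step 19: x=[6.1201] v=[-0.5325]
Step 20: x=[6.0924] v=[-0.5540]
Step 21: x=[6.0637] v=[-0.5745]
Step 22: x=[6.0340] v=[-0.5940]
Step 23: x=[6.0034] v=[-0.6125]
Step 24: x=[5.9719] v=[-0.6299]
Step 25: x=[5.9396] v=[-0.6462]
Step 26: x=[5.9065] v=[-0.6614]
Step 27: x=[5.8727] v=[-0.6755]
Step 28: x=[5.8383] v=[-0.6884]
Step 29: x=[5.8033] v=[-0.7001]
Step 30: x=[5.7678] v=[-0.7106]
Step 31: x=[5.7318] v=[-0.7199]
Step 32: x=[5.6954] v=[-0.7279]
Step 33: x=[5.6587] v=[-0.7347]
Step 34: x=[5.6217] v=[-0.7402]
Step 35: x=[5.5845] v=[-0.7444]
Step 36: x=[5.5471] v=[-0.7473]
Step 37: x=[5.5097] v=[-0.7489]
Step 38: x=[5.4722] v=[-0.7492]
Step 39: x=[5.4348] v=[-0.7482]
Step 40: x=[5.3975] v=[-0.7459]
Step 41: x=[5.3604] v=[-0.7424]
Step 42: x=[5.3235] v=[-0.7376]
Step 43: x=[5.2869] v=[-0.7315]
Step 44: x=[5.2507] v=[-0.7241]
Step 45: x=[5.2149] v=[-0.7155]
Step 46: x=[5.1796] v=[-0.7056]
Step 47: x=[5.1449] v=[-0.6945]
Step 48: x=[5.1108] v=[-0.6822]
Step 49: x=[5.0774] v=[-0.6687]
Step 50: x=[5.0447] v=[-0.6541]
Step 51: x=[5.0128] v=[-0.6383]
Step 52: x=[4.9817] v=[-0.6214]
Step 53: x=[4.9515] v=[-0.6035]
Step 54: x=[4.9223] v=[-0.5845]
v[0] did not become non-negative within 54 steps; using fallback time=2.7000

Answer: 2.7000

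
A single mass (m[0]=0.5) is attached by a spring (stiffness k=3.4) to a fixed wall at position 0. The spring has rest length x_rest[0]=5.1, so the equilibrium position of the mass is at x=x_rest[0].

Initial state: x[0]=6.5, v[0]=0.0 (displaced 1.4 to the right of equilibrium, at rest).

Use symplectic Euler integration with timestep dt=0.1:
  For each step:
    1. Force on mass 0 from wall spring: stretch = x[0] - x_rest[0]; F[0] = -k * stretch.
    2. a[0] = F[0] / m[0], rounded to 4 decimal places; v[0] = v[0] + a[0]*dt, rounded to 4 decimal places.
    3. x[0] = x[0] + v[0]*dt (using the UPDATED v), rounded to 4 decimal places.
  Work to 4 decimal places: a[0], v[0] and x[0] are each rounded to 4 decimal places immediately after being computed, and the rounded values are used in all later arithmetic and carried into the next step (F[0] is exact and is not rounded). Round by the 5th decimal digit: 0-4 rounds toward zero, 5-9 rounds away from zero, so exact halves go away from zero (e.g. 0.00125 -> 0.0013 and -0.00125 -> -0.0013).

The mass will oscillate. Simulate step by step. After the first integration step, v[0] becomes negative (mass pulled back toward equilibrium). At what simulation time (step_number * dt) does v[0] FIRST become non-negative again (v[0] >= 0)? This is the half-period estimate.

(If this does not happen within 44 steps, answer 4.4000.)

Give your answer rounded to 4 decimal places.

Step 0: x=[6.5000] v=[0.0000]
Step 1: x=[6.4048] v=[-0.9520]
Step 2: x=[6.2209] v=[-1.8393]
Step 3: x=[5.9608] v=[-2.6015]
Step 4: x=[5.6421] v=[-3.1868]
Step 5: x=[5.2866] v=[-3.5554]
Step 6: x=[4.9184] v=[-3.6823]
Step 7: x=[4.5625] v=[-3.5588]
Step 8: x=[4.2432] v=[-3.1933]
Step 9: x=[3.9821] v=[-2.6107]
Step 10: x=[3.7971] v=[-1.8505]
Step 11: x=[3.7007] v=[-0.9645]
Step 12: x=[3.6994] v=[-0.0130]
Step 13: x=[3.7933] v=[0.9394]
First v>=0 after going negative at step 13, time=1.3000

Answer: 1.3000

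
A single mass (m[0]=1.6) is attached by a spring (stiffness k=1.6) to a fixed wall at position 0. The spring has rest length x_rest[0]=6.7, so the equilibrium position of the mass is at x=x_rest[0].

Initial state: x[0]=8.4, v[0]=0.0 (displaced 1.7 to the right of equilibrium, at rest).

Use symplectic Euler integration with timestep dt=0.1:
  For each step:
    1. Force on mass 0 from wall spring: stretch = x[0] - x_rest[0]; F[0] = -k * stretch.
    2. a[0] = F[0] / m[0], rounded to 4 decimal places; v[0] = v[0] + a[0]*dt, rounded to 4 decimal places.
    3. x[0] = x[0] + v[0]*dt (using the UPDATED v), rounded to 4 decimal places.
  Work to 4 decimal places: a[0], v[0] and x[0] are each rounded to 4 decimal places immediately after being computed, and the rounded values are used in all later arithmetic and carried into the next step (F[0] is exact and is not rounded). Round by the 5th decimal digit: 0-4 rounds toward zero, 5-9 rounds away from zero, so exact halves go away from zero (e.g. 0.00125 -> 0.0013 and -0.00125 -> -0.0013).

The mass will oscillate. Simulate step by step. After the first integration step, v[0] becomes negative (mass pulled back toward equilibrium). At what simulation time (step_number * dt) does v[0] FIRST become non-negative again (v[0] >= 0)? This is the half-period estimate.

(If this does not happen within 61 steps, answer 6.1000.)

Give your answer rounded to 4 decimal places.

Answer: 3.2000

Derivation:
Step 0: x=[8.4000] v=[0.0000]
Step 1: x=[8.3830] v=[-0.1700]
Step 2: x=[8.3492] v=[-0.3383]
Step 3: x=[8.2989] v=[-0.5032]
Step 4: x=[8.2326] v=[-0.6631]
Step 5: x=[8.1510] v=[-0.8164]
Step 6: x=[8.0549] v=[-0.9615]
Step 7: x=[7.9452] v=[-1.0970]
Step 8: x=[7.8231] v=[-1.2215]
Step 9: x=[7.6897] v=[-1.3338]
Step 10: x=[7.5464] v=[-1.4328]
Step 11: x=[7.3947] v=[-1.5174]
Step 12: x=[7.2360] v=[-1.5869]
Step 13: x=[7.0720] v=[-1.6405]
Step 14: x=[6.9042] v=[-1.6777]
Step 15: x=[6.7344] v=[-1.6981]
Step 16: x=[6.5643] v=[-1.7015]
Step 17: x=[6.3955] v=[-1.6879]
Step 18: x=[6.2298] v=[-1.6575]
Step 19: x=[6.0688] v=[-1.6105]
Step 20: x=[5.9141] v=[-1.5474]
Step 21: x=[5.7672] v=[-1.4688]
Step 22: x=[5.6297] v=[-1.3755]
Step 23: x=[5.5029] v=[-1.2685]
Step 24: x=[5.3880] v=[-1.1488]
Step 25: x=[5.2862] v=[-1.0176]
Step 26: x=[5.1986] v=[-0.8762]
Step 27: x=[5.1260] v=[-0.7261]
Step 28: x=[5.0691] v=[-0.5687]
Step 29: x=[5.0285] v=[-0.4056]
Step 30: x=[5.0047] v=[-0.2385]
Step 31: x=[4.9978] v=[-0.0690]
Step 32: x=[5.0079] v=[0.1012]
First v>=0 after going negative at step 32, time=3.2000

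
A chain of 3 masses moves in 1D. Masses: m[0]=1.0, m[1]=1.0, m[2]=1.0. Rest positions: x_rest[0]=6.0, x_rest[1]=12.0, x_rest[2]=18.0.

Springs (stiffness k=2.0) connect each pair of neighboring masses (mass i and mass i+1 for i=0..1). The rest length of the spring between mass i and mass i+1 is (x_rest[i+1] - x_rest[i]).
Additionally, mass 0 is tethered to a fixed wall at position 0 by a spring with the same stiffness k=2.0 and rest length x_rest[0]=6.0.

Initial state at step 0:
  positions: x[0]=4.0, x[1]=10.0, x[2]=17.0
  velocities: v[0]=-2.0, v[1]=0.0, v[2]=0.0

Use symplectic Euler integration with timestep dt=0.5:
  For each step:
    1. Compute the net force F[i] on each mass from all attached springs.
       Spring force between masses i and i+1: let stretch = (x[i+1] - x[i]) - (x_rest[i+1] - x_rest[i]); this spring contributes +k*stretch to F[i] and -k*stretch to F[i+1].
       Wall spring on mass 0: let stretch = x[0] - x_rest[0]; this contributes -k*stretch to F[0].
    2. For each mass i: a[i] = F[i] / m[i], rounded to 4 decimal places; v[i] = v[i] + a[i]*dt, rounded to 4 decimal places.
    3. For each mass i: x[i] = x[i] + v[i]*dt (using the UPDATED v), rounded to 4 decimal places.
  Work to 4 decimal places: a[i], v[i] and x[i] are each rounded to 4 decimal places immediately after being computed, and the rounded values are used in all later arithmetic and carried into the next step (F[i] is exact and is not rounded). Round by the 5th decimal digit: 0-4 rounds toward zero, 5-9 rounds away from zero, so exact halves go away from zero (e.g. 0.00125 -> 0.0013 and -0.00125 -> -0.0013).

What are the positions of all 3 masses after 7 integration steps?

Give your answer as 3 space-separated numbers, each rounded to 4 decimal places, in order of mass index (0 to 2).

Step 0: x=[4.0000 10.0000 17.0000] v=[-2.0000 0.0000 0.0000]
Step 1: x=[4.0000 10.5000 16.5000] v=[0.0000 1.0000 -1.0000]
Step 2: x=[5.2500 10.7500 16.0000] v=[2.5000 0.5000 -1.0000]
Step 3: x=[6.6250 10.8750 15.8750] v=[2.7500 0.2500 -0.2500]
Step 4: x=[6.8125 11.3750 16.2500] v=[0.3750 1.0000 0.7500]
Step 5: x=[5.8750 12.0313 17.1875] v=[-1.8750 1.3125 1.8750]
Step 6: x=[5.0782 12.1875 18.5469] v=[-1.5937 0.3124 2.7188]
Step 7: x=[5.2969 11.9688 19.7266] v=[0.4374 -0.4375 2.3594]

Answer: 5.2969 11.9688 19.7266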